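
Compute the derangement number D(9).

D(n) = (n-1)(D(n-1) + D(n-2)), D(0)=1, D(1)=0.
D(2) = 1 x (0 + 1) = 1
D(3) = 2 x (1 + 0) = 2
D(4) = 3 x (2 + 1) = 9
D(5) = 4 x (9 + 2) = 44
D(6) = 5 x (44 + 9) = 265
D(7) = 6 x (265 + 44) = 1854
D(8) = 7 x (1854 + 265) = 14833
D(9) = 8 x (D(8) + D(7)) = 8 x (14833 + 1854)

Final answer: D(9) = 133496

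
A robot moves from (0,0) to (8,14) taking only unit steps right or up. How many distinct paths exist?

Each path has 8 right steps and 14 up steps in some order (22 steps total).
Choose which 14 of the 22 steps are up: C(22,14).

Final answer: C(22,14) = 319770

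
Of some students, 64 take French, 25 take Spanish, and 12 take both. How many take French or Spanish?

|A union B| = |A| + |B| - |A intersect B| = 64 + 25 - 12.

Final answer: 77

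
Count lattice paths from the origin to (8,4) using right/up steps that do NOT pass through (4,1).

Total paths to (8,4): C(12,4) = 495.
Paths through (4,1): C(5,1) x C(7,3) = 175.
Avoiding (4,1): 495 - 175.

Final answer: 320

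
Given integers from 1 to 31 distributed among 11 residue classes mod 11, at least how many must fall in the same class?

By pigeonhole with 31 objects and 11 categories: ceiling(31/11).

Final answer: 3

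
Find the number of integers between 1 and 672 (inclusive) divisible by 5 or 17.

Multiples of 5: 134. Multiples of 17: 39. Of both (lcm=85): 7.
By inclusion-exclusion: 134 + 39 - 7.

Final answer: 166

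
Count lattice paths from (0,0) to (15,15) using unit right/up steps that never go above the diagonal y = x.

Total monotonic paths to (15,15): C(30,15) = 155117520.
Reflecting each bad path at its first crossing gives a bijection with paths to (14,16): C(30,16) = 145422675.
Valid Dyck paths: 155117520 - 145422675.
(Equivalently, C_{15} = C(30,15)/16 = 155117520/16.)

Final answer: C_{15} = 9694845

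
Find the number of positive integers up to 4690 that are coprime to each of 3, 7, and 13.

|div by 3|=1563, |div by 7|=670, |div by 13|=360.
|div by 3&7|=223, |div by 3&13|=120, |div by 7&13|=51, |div by all|=17.
By inclusion-exclusion, divisible by at least one: 1563+670+360-223-120-51+17 = 2216.
Not divisible by any: 4690 - 2216.

Final answer: 2474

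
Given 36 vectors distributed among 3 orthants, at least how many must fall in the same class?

By pigeonhole with 36 objects and 3 categories: ceiling(36/3).

Final answer: 12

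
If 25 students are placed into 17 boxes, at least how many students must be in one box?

By the pigeonhole principle: ceiling(25/17).

Final answer: 2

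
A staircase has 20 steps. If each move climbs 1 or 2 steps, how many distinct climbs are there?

Let f(n) count the ways. The last step is size 1 or 2, so f(n) = f(n-1) + f(n-2) with f(1)=1, f(2)=2.
Iterating the recurrence: f(1)=1, f(2)=2, f(3)=3, f(4)=5, f(5)=8, f(6)=13, f(7)=21, f(8)=34, f(9)=55, f(10)=89, f(11)=144, f(12)=233, f(13)=377, f(14)=610, f(15)=987, f(16)=1597, f(17)=2584, f(18)=4181, f(19)=6765, f(20)=10946.

Final answer: 10946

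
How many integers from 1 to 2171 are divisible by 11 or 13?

Multiples of 11: 197. Multiples of 13: 167. Of both (lcm=143): 15.
By inclusion-exclusion: 197 + 167 - 15.

Final answer: 349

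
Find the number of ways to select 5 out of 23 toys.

C(23,5) = 23!/(5! x 18!).

Final answer: \binom{23}{5} = 33649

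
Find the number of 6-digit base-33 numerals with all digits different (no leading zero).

The leading digit has 32 choices (anything but zero); the next has 32 (anything but the first), then 31, and so on, one fewer each time.
Total: 32 x 32 x 31 x 30 x 29 x 28.

Final answer: 773283840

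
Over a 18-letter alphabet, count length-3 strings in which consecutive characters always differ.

Let g(n) count such strings. g(1) = 18, and each valid string of length n-1 extends in 17 ways (any symbol but the last), so g(n) = 17 g(n-1).
Total: g(3) = 18 x 17^2.

Final answer: 18 x 17^{2} = 5202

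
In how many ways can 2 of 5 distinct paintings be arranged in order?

P(5,2) = 5!/(5-2)! = 5!/3!.

Final answer: P(5,2) = 20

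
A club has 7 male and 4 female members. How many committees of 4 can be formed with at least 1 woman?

Sum over valid woman counts:
C(4,1)C(7,3) = 140
C(4,2)C(7,2) = 126
C(4,3)C(7,1) = 28
C(4,4)C(7,0) = 1
Total: 140 + 126 + 28 + 1.

Final answer: 295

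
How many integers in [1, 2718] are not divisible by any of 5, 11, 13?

|div by 5|=543, |div by 11|=247, |div by 13|=209.
|div by 5&11|=49, |div by 5&13|=41, |div by 11&13|=19, |div by all|=3.
By inclusion-exclusion, divisible by at least one: 543+247+209-49-41-19+3 = 893.
Not divisible by any: 2718 - 893.

Final answer: 1825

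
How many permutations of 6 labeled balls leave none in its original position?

D(n) = (n-1)(D(n-1) + D(n-2)), D(0)=1, D(1)=0.
D(2) = 1 x (0 + 1) = 1
D(3) = 2 x (1 + 0) = 2
D(4) = 3 x (2 + 1) = 9
D(5) = 4 x (9 + 2) = 44
D(6) = 5 x (D(5) + D(4)) = 5 x (44 + 9)

Final answer: D(6) = 265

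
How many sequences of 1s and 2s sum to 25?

Condition on the final move: it is a 1-step (f(n-1) ways to get there) or a 2-step (f(n-2) ways), so f(n) = f(n-1) + f(n-2), with f(1)=1, f(2)=2.
Computing successive values: f(1)=1, f(2)=2, f(3)=3, f(4)=5, f(5)=8, f(6)=13, f(7)=21, f(8)=34, f(9)=55, f(10)=89, f(11)=144, f(12)=233, f(13)=377, f(14)=610, f(15)=987, f(16)=1597, f(17)=2584, f(18)=4181, f(19)=6765, f(20)=10946, f(21)=17711, f(22)=28657, f(23)=46368, f(24)=75025, f(25)=121393.

Final answer: 121393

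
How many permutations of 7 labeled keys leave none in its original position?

Use the recurrence D(n) = (n-1)(D(n-1) + D(n-2)) with D(0)=1, D(1)=0.
D(2) = 1 x (0 + 1) = 1
D(3) = 2 x (1 + 0) = 2
D(4) = 3 x (2 + 1) = 9
D(5) = 4 x (9 + 2) = 44
D(6) = 5 x (44 + 9) = 265
D(7) = 6 x (D(6) + D(5)) = 6 x (265 + 44)

Final answer: D(7) = 1854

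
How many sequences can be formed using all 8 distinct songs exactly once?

The number of ways to arrange 8 distinct objects is 8!.

Final answer: 8! = 40320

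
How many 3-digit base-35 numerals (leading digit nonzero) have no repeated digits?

First digit: 34 (nonzero). Second: 34 (not first). Third: 33, etc.
Total: 34 x 34 x 33.

Final answer: 38148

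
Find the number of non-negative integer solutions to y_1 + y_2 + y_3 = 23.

Stars and bars with 23 stars and 2 bars:
C(23+3-1, 3-1) = C(25,2).

Final answer: C(25,2) = 300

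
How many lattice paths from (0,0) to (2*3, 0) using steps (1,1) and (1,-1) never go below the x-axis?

Total monotonic paths to (3,3): C(6,3) = 20.
By the reflection principle, paths that go above the diagonal number C(6,4) = 15.
Valid Dyck paths: 20 - 15.
(These counts are the Catalan numbers.)

Final answer: C_{3} = 5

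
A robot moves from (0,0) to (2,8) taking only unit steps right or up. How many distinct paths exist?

Each path has 2 right steps and 8 up steps in some order (10 steps total).
Choose which 8 of the 10 steps are up: C(10,8).

Final answer: C(10,8) = 45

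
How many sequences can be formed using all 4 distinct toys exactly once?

The number of ways to arrange 4 distinct objects is 4!.

Final answer: 4! = 24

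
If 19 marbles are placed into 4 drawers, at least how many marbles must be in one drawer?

By the pigeonhole principle: ceiling(19/4).

Final answer: 5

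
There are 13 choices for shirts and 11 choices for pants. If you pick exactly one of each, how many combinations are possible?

By the multiplication principle: 13 x 11.

Final answer: 143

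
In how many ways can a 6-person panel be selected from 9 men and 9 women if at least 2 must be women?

Sum over valid woman counts:
C(9,2)C(9,4) = 4536
C(9,3)C(9,3) = 7056
C(9,4)C(9,2) = 4536
C(9,5)C(9,1) = 1134
C(9,6)C(9,0) = 84
Total: 4536 + 7056 + 4536 + 1134 + 84.

Final answer: 17346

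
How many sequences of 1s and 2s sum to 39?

Let f(n) count the ways. The last step is size 1 or 2, so f(n) = f(n-1) + f(n-2) with f(1)=1, f(2)=2.
Iterating the recurrence: f(1)=1, f(2)=2, f(3)=3, f(4)=5, f(5)=8, f(6)=13, f(7)=21, f(8)=34, f(9)=55, f(10)=89, f(11)=144, f(12)=233, f(13)=377, f(14)=610, f(15)=987, f(16)=1597, f(17)=2584, f(18)=4181, f(19)=6765, f(20)=10946, f(21)=17711, f(22)=28657, f(23)=46368, f(24)=75025, f(25)=121393, f(26)=196418, f(27)=317811, f(28)=514229, f(29)=832040, f(30)=1346269, f(31)=2178309, f(32)=3524578, f(33)=5702887, f(34)=9227465, f(35)=14930352, f(36)=24157817, f(37)=39088169, f(38)=63245986, f(39)=102334155.

Final answer: 102334155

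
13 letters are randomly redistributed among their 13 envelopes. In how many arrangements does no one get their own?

Use the recurrence D(n) = (n-1)(D(n-1) + D(n-2)) with D(0)=1, D(1)=0.
D(2) = 1 x (0 + 1) = 1
D(3) = 2 x (1 + 0) = 2
D(4) = 3 x (2 + 1) = 9
D(5) = 4 x (9 + 2) = 44
D(6) = 5 x (44 + 9) = 265
D(7) = 6 x (265 + 44) = 1854
D(8) = 7 x (1854 + 265) = 14833
D(9) = 8 x (14833 + 1854) = 133496
D(10) = 9 x (133496 + 14833) = 1334961
D(11) = 10 x (1334961 + 133496) = 14684570
D(12) = 11 x (14684570 + 1334961) = 176214841
D(13) = 12 x (D(12) + D(11)) = 12 x (176214841 + 14684570)

Final answer: D(13) = 2290792932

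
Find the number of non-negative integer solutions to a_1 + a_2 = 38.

Stars and bars with 38 stars and 1 bars:
C(38+2-1, 2-1) = C(39,1).

Final answer: C(39,1) = 39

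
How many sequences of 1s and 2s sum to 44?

Condition on the final move: it is a 1-step (f(n-1) ways to get there) or a 2-step (f(n-2) ways), so f(n) = f(n-1) + f(n-2), with f(1)=1, f(2)=2.
Computing successive values: f(1)=1, f(2)=2, f(3)=3, f(4)=5, f(5)=8, f(6)=13, f(7)=21, f(8)=34, f(9)=55, f(10)=89, f(11)=144, f(12)=233, f(13)=377, f(14)=610, f(15)=987, f(16)=1597, f(17)=2584, f(18)=4181, f(19)=6765, f(20)=10946, f(21)=17711, f(22)=28657, f(23)=46368, f(24)=75025, f(25)=121393, f(26)=196418, f(27)=317811, f(28)=514229, f(29)=832040, f(30)=1346269, f(31)=2178309, f(32)=3524578, f(33)=5702887, f(34)=9227465, f(35)=14930352, f(36)=24157817, f(37)=39088169, f(38)=63245986, f(39)=102334155, f(40)=165580141, f(41)=267914296, f(42)=433494437, f(43)=701408733, f(44)=1134903170.

Final answer: 1134903170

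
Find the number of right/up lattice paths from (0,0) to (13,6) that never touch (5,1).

Total paths to (13,6): C(19,6) = 27132.
Paths through (5,1): C(6,1) x C(13,5) = 7722.
Avoiding (5,1): 27132 - 7722.

Final answer: 19410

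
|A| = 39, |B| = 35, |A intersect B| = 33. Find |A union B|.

|A union B| = |A| + |B| - |A intersect B| = 39 + 35 - 33.

Final answer: 41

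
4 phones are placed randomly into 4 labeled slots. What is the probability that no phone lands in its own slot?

Use the recurrence D(n) = (n-1)(D(n-1) + D(n-2)) with D(0)=1, D(1)=0.
Building up: D(2)=1, D(3)=2, D(4)=9.
Total arrangements: 4! = 24.
Probability = D(4)/4! = 3/8.

Final answer: D(4)/4! = 9/24 = 0.375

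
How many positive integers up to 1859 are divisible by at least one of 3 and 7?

Multiples of 3: 619. Multiples of 7: 265. Of both (lcm=21): 88.
By inclusion-exclusion: 619 + 265 - 88.

Final answer: 796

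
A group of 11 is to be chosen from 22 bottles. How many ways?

C(22,11) = 22!/(11! x 11!).

Final answer: \binom{22}{11} = 705432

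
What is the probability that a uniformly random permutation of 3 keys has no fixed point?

D(n) = (n-1)(D(n-1) + D(n-2)), D(0)=1, D(1)=0.
Building up: D(2)=1, D(3)=2.
Total arrangements: 3! = 6.
Probability = D(3)/3! = 1/3.

Final answer: D(3)/3! = 2/6 = 0.333333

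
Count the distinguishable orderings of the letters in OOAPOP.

Letters (A:1, O:3, P:2). Total letters: 6.
Permutations = 6!/(3! x 2!).

Final answer: 60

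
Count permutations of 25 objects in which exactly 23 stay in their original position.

Choose which 23 elements are fixed: C(25,23) = 300.
Derange the remaining 2 using D(j) = (j-1)(D(j-1) + D(j-2)), D(0)=1, D(1)=0: D(2)=1.
Total: 300 x 1.

Final answer: C(25,23) D(2) = 300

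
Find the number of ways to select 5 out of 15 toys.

C(15,5) = 15!/(5! x 10!).

Final answer: \binom{15}{5} = 3003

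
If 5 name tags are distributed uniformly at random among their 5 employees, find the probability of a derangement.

D(n) = (n-1)(D(n-1) + D(n-2)), D(0)=1, D(1)=0.
Building up: D(2)=1, D(3)=2, D(4)=9, D(5)=44.
Total arrangements: 5! = 120.
Probability = D(5)/5! = 11/30.

Final answer: D(5)/5! = 44/120 = 0.366667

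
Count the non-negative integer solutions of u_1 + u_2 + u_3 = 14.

Stars and bars with 14 stars and 2 bars:
C(14+3-1, 3-1) = C(16,2).

Final answer: C(16,2) = 120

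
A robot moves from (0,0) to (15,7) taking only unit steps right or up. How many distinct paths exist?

Each path has 15 right steps and 7 up steps in some order (22 steps total).
Choose which 7 of the 22 steps are up: C(22,7).

Final answer: C(22,7) = 170544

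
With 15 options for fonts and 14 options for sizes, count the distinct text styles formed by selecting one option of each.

By the multiplication principle: 15 x 14.

Final answer: 210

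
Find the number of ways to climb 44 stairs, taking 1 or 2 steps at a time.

Condition on the final move: it is a 1-step (f(n-1) ways to get there) or a 2-step (f(n-2) ways), so f(n) = f(n-1) + f(n-2), with f(1)=1, f(2)=2.
Computing successive values: f(1)=1, f(2)=2, f(3)=3, f(4)=5, f(5)=8, f(6)=13, f(7)=21, f(8)=34, f(9)=55, f(10)=89, f(11)=144, f(12)=233, f(13)=377, f(14)=610, f(15)=987, f(16)=1597, f(17)=2584, f(18)=4181, f(19)=6765, f(20)=10946, f(21)=17711, f(22)=28657, f(23)=46368, f(24)=75025, f(25)=121393, f(26)=196418, f(27)=317811, f(28)=514229, f(29)=832040, f(30)=1346269, f(31)=2178309, f(32)=3524578, f(33)=5702887, f(34)=9227465, f(35)=14930352, f(36)=24157817, f(37)=39088169, f(38)=63245986, f(39)=102334155, f(40)=165580141, f(41)=267914296, f(42)=433494437, f(43)=701408733, f(44)=1134903170.

Final answer: 1134903170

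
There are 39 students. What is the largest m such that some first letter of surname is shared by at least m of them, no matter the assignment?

There are 26 possible values for first letter of surname. With 39 students and 26 categories, by pigeonhole: ceiling(39/26).

Final answer: 2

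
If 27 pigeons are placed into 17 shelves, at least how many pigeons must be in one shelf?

By the pigeonhole principle: ceiling(27/17).

Final answer: 2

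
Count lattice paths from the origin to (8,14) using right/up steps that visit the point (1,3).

Paths (0,0)->(1,3): C(4,3) = 4.
Paths (1,3)->(8,14): C(18,11) = 31824.
By multiplication principle: 4 x 31824.

Final answer: 127296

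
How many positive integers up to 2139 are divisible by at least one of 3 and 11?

Multiples of 3: 713. Multiples of 11: 194. Of both (lcm=33): 64.
By inclusion-exclusion: 713 + 194 - 64.

Final answer: 843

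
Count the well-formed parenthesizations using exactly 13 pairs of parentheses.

This is a standard Catalan-number count: the answer is C_n. Here n = 13 (pairs).
Using C_0 = 1 and C_(k+1) = C_k x 2(2k+1)/(k+2), build up term by term: C_1=1, C_2=2, C_3=5, C_4=14, C_5=42, C_6=132, C_7=429, C_8=1430, C_9=4862, C_10=16796, C_11=58786, C_12=208012, C_13=742900.

Final answer: C_{13} = 742900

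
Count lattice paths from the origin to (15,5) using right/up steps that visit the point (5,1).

Paths (0,0)->(5,1): C(6,1) = 6.
Paths (5,1)->(15,5): C(14,4) = 1001.
By multiplication principle: 6 x 1001.

Final answer: 6006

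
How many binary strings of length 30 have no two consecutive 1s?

A valid string ends in 0 (append to any length-(n-1) valid string) or in 01 (append to any length-(n-2) valid string), so a(n) = a(n-1) + a(n-2) with a(1)=2, a(2)=3.
Iterating the recurrence: a(1)=2, a(2)=3, a(3)=5, a(4)=8, a(5)=13, a(6)=21, a(7)=34, a(8)=55, a(9)=89, a(10)=144, a(11)=233, a(12)=377, a(13)=610, a(14)=987, a(15)=1597, a(16)=2584, a(17)=4181, a(18)=6765, a(19)=10946, a(20)=17711, a(21)=28657, a(22)=46368, a(23)=75025, a(24)=121393, a(25)=196418, a(26)=317811, a(27)=514229, a(28)=832040, a(29)=1346269, a(30)=2178309.

Final answer: 2178309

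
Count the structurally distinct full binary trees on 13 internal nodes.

This is counted by the nth Catalan number C_n. Here n = 13.
C_n = C(2n,n) - C(2n,n+1), so C_{13} = C(26,13) - C(26,14) = 10400600 - 9657700.

Final answer: C_{13} = 742900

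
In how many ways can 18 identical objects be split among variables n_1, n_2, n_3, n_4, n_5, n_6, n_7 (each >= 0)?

Stars and bars with 18 stars and 6 bars:
C(18+7-1, 7-1) = C(24,6).

Final answer: C(24,6) = 134596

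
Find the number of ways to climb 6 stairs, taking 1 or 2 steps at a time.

Let f(n) count the ways. The last step is size 1 or 2, so f(n) = f(n-1) + f(n-2) with f(1)=1, f(2)=2.
Computing successive values: f(1)=1, f(2)=2, f(3)=3, f(4)=5, f(5)=8, f(6)=13.

Final answer: 13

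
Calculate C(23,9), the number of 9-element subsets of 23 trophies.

C(23,9) = 23!/(9! x 14!).

Final answer: \binom{23}{9} = 817190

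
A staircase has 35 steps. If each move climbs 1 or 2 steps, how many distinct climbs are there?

Let f(n) be the number of climbs. Removing the last move (1 or 2 steps) gives f(n) = f(n-1) + f(n-2); base cases f(1)=1, f(2)=2.
Building up term by term: f(1)=1, f(2)=2, f(3)=3, f(4)=5, f(5)=8, f(6)=13, f(7)=21, f(8)=34, f(9)=55, f(10)=89, f(11)=144, f(12)=233, f(13)=377, f(14)=610, f(15)=987, f(16)=1597, f(17)=2584, f(18)=4181, f(19)=6765, f(20)=10946, f(21)=17711, f(22)=28657, f(23)=46368, f(24)=75025, f(25)=121393, f(26)=196418, f(27)=317811, f(28)=514229, f(29)=832040, f(30)=1346269, f(31)=2178309, f(32)=3524578, f(33)=5702887, f(34)=9227465, f(35)=14930352.

Final answer: 14930352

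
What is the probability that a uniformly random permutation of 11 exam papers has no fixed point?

Use the recurrence D(n) = (n-1)(D(n-1) + D(n-2)) with D(0)=1, D(1)=0.
Building up: D(2)=1, D(3)=2, D(4)=9, D(5)=44, D(6)=265, D(7)=1854, D(8)=14833, D(9)=133496, D(10)=1334961, D(11)=14684570.
Total arrangements: 11! = 39916800.
Probability = D(11)/11! = 1468457/3991680.

Final answer: D(11)/11! = 14684570/39916800 = 0.367879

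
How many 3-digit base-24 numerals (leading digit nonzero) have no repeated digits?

First digit: 23 (nonzero). Second: 23 (not first). Third: 22, etc.
Total: 23 x 23 x 22.

Final answer: 11638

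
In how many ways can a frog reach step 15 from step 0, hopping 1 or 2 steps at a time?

Let f(n) count the ways. The last step is size 1 or 2, so f(n) = f(n-1) + f(n-2) with f(1)=1, f(2)=2.
Computing successive values: f(1)=1, f(2)=2, f(3)=3, f(4)=5, f(5)=8, f(6)=13, f(7)=21, f(8)=34, f(9)=55, f(10)=89, f(11)=144, f(12)=233, f(13)=377, f(14)=610, f(15)=987.

Final answer: 987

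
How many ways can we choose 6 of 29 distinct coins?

C(29,6) = 29!/(6! x 23!).

Final answer: \binom{29}{6} = 475020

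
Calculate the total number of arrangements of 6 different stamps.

The number of ways to arrange 6 distinct objects is 6!.

Final answer: 6! = 720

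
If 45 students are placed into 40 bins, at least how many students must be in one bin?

By the pigeonhole principle: ceiling(45/40).

Final answer: 2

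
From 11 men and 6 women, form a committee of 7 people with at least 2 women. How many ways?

Sum over valid woman counts:
C(6,2)C(11,5) = 6930
C(6,3)C(11,4) = 6600
C(6,4)C(11,3) = 2475
C(6,5)C(11,2) = 330
C(6,6)C(11,1) = 11
Total: 6930 + 6600 + 2475 + 330 + 11.

Final answer: 16346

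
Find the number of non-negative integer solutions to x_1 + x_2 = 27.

Stars and bars with 27 stars and 1 bars:
C(27+2-1, 2-1) = C(28,1).

Final answer: C(28,1) = 28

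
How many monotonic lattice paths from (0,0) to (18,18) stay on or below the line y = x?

Total monotonic paths to (18,18): C(36,18) = 9075135300.
By the reflection principle, paths that go above the diagonal number C(36,19) = 8597496600.
Valid Dyck paths: 9075135300 - 8597496600.
(Check: C(36,18) - C(36,19) = C(36,18)/19, the Catalan number C_{18}.)

Final answer: C_{18} = 477638700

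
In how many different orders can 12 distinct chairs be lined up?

The number of ways to arrange 12 distinct objects is 12!.

Final answer: 12! = 479001600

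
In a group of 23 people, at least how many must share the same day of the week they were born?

There are 7 possible values for day of the week they were born. With 23 people and 7 categories, by pigeonhole: ceiling(23/7).

Final answer: 4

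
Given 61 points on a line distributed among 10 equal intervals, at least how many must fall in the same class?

By pigeonhole with 61 objects and 10 categories: ceiling(61/10).

Final answer: 7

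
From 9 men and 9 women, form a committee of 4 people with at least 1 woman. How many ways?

Sum over valid woman counts:
C(9,1)C(9,3) = 756
C(9,2)C(9,2) = 1296
C(9,3)C(9,1) = 756
C(9,4)C(9,0) = 126
Total: 756 + 1296 + 756 + 126.

Final answer: 2934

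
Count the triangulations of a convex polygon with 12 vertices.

The structures are counted by the Catalan number C_n. Here n = 12 - 2 = 10.
Using C_0 = 1 and C_(k+1) = C_k x 2(2k+1)/(k+2), build up term by term: C_1=1, C_2=2, C_3=5, C_4=14, C_5=42, C_6=132, C_7=429, C_8=1430, C_9=4862, C_10=16796.

Final answer: C_{10} = 16796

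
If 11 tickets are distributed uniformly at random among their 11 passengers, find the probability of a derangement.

Derangements satisfy D(n) = (n-1)(D(n-1) + D(n-2)), starting from D(0)=1, D(1)=0.
Building up: D(2)=1, D(3)=2, D(4)=9, D(5)=44, D(6)=265, D(7)=1854, D(8)=14833, D(9)=133496, D(10)=1334961, D(11)=14684570.
Total arrangements: 11! = 39916800.
Probability = D(11)/11! = 1468457/3991680.

Final answer: D(11)/11! = 14684570/39916800 = 0.367879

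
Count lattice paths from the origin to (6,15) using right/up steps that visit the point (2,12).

Paths (0,0)->(2,12): C(14,12) = 91.
Paths (2,12)->(6,15): C(7,3) = 35.
By multiplication principle: 91 x 35.

Final answer: 3185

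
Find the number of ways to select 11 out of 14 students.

C(14,11) = 14!/(11! x 3!).

Final answer: \binom{14}{11} = 364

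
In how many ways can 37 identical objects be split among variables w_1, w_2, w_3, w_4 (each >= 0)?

Stars and bars with 37 stars and 3 bars:
C(37+4-1, 4-1) = C(40,3).

Final answer: C(40,3) = 9880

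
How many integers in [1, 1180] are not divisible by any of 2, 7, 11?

|div by 2|=590, |div by 7|=168, |div by 11|=107.
|div by 2&7|=84, |div by 2&11|=53, |div by 7&11|=15, |div by all|=7.
By inclusion-exclusion, divisible by at least one: 590+168+107-84-53-15+7 = 720.
Not divisible by any: 1180 - 720.

Final answer: 460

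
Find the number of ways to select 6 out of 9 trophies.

C(9,6) = 9!/(6! x 3!).

Final answer: \binom{9}{6} = 84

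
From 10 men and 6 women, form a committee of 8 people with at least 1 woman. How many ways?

Sum over valid woman counts:
C(6,1)C(10,7) = 720
C(6,2)C(10,6) = 3150
C(6,3)C(10,5) = 5040
C(6,4)C(10,4) = 3150
C(6,5)C(10,3) = 720
C(6,6)C(10,2) = 45
Total: 720 + 3150 + 5040 + 3150 + 720 + 45.

Final answer: 12825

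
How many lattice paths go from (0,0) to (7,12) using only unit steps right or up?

Each path has 7 right steps and 12 up steps in some order (19 steps total).
Choose which 12 of the 19 steps are up: C(19,12).

Final answer: C(19,12) = 50388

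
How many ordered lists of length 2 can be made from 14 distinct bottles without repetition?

P(14,2) = 14!/(14-2)! = 14!/12!.

Final answer: P(14,2) = 182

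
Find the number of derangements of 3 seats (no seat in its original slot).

Use the recurrence D(n) = (n-1)(D(n-1) + D(n-2)) with D(0)=1, D(1)=0.
D(2) = 1 x (0 + 1) = 1
D(3) = 2 x (D(2) + D(1)) = 2 x (1 + 0)

Final answer: D(3) = 2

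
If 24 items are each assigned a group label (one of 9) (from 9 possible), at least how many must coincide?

There are 9 possible values for group label (one of 9). With 24 items and 9 categories, by pigeonhole: ceiling(24/9).

Final answer: 3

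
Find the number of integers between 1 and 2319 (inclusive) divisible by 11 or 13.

Multiples of 11: 210. Multiples of 13: 178. Of both (lcm=143): 16.
By inclusion-exclusion: 210 + 178 - 16.

Final answer: 372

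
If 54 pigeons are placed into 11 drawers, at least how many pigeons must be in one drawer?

By the pigeonhole principle: ceiling(54/11).

Final answer: 5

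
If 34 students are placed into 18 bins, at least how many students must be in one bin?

By the pigeonhole principle: ceiling(34/18).

Final answer: 2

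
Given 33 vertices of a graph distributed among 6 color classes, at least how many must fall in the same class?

By pigeonhole with 33 objects and 6 categories: ceiling(33/6).

Final answer: 6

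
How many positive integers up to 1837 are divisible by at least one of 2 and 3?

Multiples of 2: 918. Multiples of 3: 612. Of both (lcm=6): 306.
By inclusion-exclusion: 918 + 612 - 306.

Final answer: 1224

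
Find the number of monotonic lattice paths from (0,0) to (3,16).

Each path has 3 right steps and 16 up steps in some order (19 steps total).
Choose which 16 of the 19 steps are up: C(19,16).

Final answer: C(19,16) = 969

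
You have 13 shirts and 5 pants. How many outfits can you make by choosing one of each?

By the multiplication principle: 13 x 5.

Final answer: 65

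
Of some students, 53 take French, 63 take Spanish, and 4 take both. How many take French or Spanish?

|A union B| = |A| + |B| - |A intersect B| = 53 + 63 - 4.

Final answer: 112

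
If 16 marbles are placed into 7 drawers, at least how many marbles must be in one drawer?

By the pigeonhole principle: ceiling(16/7).

Final answer: 3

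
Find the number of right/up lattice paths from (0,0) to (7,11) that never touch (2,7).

Total paths to (7,11): C(18,11) = 31824.
Paths through (2,7): C(9,7) x C(9,4) = 4536.
Avoiding (2,7): 31824 - 4536.

Final answer: 27288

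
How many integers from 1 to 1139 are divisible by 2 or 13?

Multiples of 2: 569. Multiples of 13: 87. Of both (lcm=26): 43.
By inclusion-exclusion: 569 + 87 - 43.

Final answer: 613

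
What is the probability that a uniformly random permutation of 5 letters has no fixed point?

Use the recurrence D(n) = (n-1)(D(n-1) + D(n-2)) with D(0)=1, D(1)=0.
Building up: D(2)=1, D(3)=2, D(4)=9, D(5)=44.
Total arrangements: 5! = 120.
Probability = D(5)/5! = 11/30.

Final answer: D(5)/5! = 44/120 = 0.366667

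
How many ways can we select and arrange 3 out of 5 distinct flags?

P(5,3) = 5!/(5-3)! = 5!/2!.

Final answer: P(5,3) = 60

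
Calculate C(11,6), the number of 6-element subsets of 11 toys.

C(11,6) = 11!/(6! x (11-6)!).

Final answer: C(11,6) = 462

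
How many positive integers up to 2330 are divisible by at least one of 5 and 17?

Multiples of 5: 466. Multiples of 17: 137. Of both (lcm=85): 27.
By inclusion-exclusion: 466 + 137 - 27.

Final answer: 576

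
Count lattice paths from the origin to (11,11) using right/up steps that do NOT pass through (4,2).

Total paths to (11,11): C(22,11) = 705432.
Paths through (4,2): C(6,2) x C(16,9) = 171600.
Avoiding (4,2): 705432 - 171600.

Final answer: 533832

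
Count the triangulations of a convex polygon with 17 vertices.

This is a standard Catalan-number count: the answer is C_n. Here n = 17 - 2 = 15.
C_n = C(2n,n)/(n+1), so C_{15} = C(30,15)/16 = 155117520/16.

Final answer: C_{15} = 9694845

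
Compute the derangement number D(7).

Use the recurrence D(n) = (n-1)(D(n-1) + D(n-2)) with D(0)=1, D(1)=0.
Building up: D(2)=1, D(3)=2, D(4)=9, D(5)=44, D(6)=265.
D(7) = 6 x (D(6) + D(5)) = 6 x (265 + 44).

Final answer: D(7) = 1854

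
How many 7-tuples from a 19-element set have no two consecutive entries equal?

Let g(n) count such strings. g(1) = 19, and each valid string of length n-1 extends in 18 ways (any symbol but the last), so g(n) = 18 g(n-1).
Total: g(7) = 19 x 18^6.

Final answer: 19 x 18^{6} = 646232256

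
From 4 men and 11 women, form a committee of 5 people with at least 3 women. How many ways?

Sum over valid woman counts:
C(11,3)C(4,2) = 990
C(11,4)C(4,1) = 1320
C(11,5)C(4,0) = 462
Total: 990 + 1320 + 462.

Final answer: 2772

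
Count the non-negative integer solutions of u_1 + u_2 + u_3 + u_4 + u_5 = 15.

Stars and bars with 15 stars and 4 bars:
C(15+5-1, 5-1) = C(19,4).

Final answer: C(19,4) = 3876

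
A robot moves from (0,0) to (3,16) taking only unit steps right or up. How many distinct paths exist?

Each path has 3 right steps and 16 up steps in some order (19 steps total).
Choose which 16 of the 19 steps are up: C(19,16).

Final answer: C(19,16) = 969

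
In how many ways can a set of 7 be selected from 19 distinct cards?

C(19,7) = 19!/(7! x 12!).

Final answer: \binom{19}{7} = 50388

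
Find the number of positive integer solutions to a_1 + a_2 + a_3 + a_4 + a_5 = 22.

Substitute a'_i = a_i - 1 (so a'_i >= 0). Then sum a'_i = 22 - 5 = 17.
Stars and bars: C(17+5-1, 5-1) = C(21,4).

Final answer: C(21,4) = 5985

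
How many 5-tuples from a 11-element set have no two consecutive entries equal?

First character: 11 choices. Each subsequent: 10 choices (must differ from the previous one).
Total: 11 x 10^4.

Final answer: 11 x 10^{4} = 110000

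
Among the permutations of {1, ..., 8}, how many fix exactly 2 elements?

Choose which 2 elements are fixed: C(8,2) = 28.
Derange the remaining 6 using D(j) = (j-1)(D(j-1) + D(j-2)), D(0)=1, D(1)=0: D(2)=1, D(3)=2, D(4)=9, D(5)=44, D(6)=265.
Total: 28 x 265.

Final answer: C(8,2) D(6) = 7420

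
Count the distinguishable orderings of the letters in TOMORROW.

Letters (M:1, O:3, R:2, T:1, W:1). Total letters: 8.
Permutations = 8!/(3! x 2!).

Final answer: 3360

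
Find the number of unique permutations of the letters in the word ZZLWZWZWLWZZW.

Letters (L:2, W:5, Z:6). Total letters: 13.
Permutations = 13!/(6! x 5! x 2!).

Final answer: 36036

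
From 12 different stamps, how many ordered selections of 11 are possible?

P(12,11) = 12!/(12-11)! = 12!/1!.

Final answer: P(12,11) = 479001600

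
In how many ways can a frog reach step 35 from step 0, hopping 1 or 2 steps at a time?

Let f(n) be the number of climbs. Removing the last move (1 or 2 steps) gives f(n) = f(n-1) + f(n-2); base cases f(1)=1, f(2)=2.
Building up term by term: f(1)=1, f(2)=2, f(3)=3, f(4)=5, f(5)=8, f(6)=13, f(7)=21, f(8)=34, f(9)=55, f(10)=89, f(11)=144, f(12)=233, f(13)=377, f(14)=610, f(15)=987, f(16)=1597, f(17)=2584, f(18)=4181, f(19)=6765, f(20)=10946, f(21)=17711, f(22)=28657, f(23)=46368, f(24)=75025, f(25)=121393, f(26)=196418, f(27)=317811, f(28)=514229, f(29)=832040, f(30)=1346269, f(31)=2178309, f(32)=3524578, f(33)=5702887, f(34)=9227465, f(35)=14930352.

Final answer: 14930352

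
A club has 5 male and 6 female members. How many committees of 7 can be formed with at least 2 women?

Sum over valid woman counts:
C(6,2)C(5,5) = 15
C(6,3)C(5,4) = 100
C(6,4)C(5,3) = 150
C(6,5)C(5,2) = 60
C(6,6)C(5,1) = 5
Total: 15 + 100 + 150 + 60 + 5.

Final answer: 330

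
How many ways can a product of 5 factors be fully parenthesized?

This is counted by the nth Catalan number C_n. Here n = 5 - 1 = 4.
C_n = (2n)!/(n!(n+1)!), so C_{4} = 8!/(4! x 5!) = C(8,4)/5 = 70/5.

Final answer: C_{4} = 14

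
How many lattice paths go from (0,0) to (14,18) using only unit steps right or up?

Each path has 14 right steps and 18 up steps in some order (32 steps total).
Choose which 18 of the 32 steps are up: C(32,18).

Final answer: C(32,18) = 471435600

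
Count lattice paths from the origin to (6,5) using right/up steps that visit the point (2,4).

Paths (0,0)->(2,4): C(6,4) = 15.
Paths (2,4)->(6,5): C(5,1) = 5.
By multiplication principle: 15 x 5.

Final answer: 75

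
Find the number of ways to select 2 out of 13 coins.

C(13,2) = 13!/(2! x (13-2)!).

Final answer: C(13,2) = 78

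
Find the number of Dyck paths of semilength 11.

Total monotonic paths to (11,11): C(22,11) = 705432.
Paths that cross above y=x (reflection bijection): C(22,12) = 646646.
Valid Dyck paths: 705432 - 646646.
(This is the Catalan number C_{11}.)

Final answer: C_{11} = 58786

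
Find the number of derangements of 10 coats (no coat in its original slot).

D(n) = (n-1)(D(n-1) + D(n-2)), D(0)=1, D(1)=0.
D(2) = 1 x (0 + 1) = 1
D(3) = 2 x (1 + 0) = 2
D(4) = 3 x (2 + 1) = 9
D(5) = 4 x (9 + 2) = 44
D(6) = 5 x (44 + 9) = 265
D(7) = 6 x (265 + 44) = 1854
D(8) = 7 x (1854 + 265) = 14833
D(9) = 8 x (14833 + 1854) = 133496
D(10) = 9 x (D(9) + D(8)) = 9 x (133496 + 14833)

Final answer: D(10) = 1334961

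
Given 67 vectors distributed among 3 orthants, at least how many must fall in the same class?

By pigeonhole with 67 objects and 3 categories: ceiling(67/3).

Final answer: 23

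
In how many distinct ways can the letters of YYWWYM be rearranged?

Letters (M:1, W:2, Y:3). Total letters: 6.
Permutations = 6!/(3! x 2!).

Final answer: 60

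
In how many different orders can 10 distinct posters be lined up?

The number of ways to arrange 10 distinct objects is 10!.

Final answer: 10! = 3628800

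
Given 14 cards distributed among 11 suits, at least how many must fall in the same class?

By pigeonhole with 14 objects and 11 categories: ceiling(14/11).

Final answer: 2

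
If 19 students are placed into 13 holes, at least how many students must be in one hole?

By the pigeonhole principle: ceiling(19/13).

Final answer: 2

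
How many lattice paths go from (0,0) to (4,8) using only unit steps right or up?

Each path has 4 right steps and 8 up steps in some order (12 steps total).
Choose which 8 of the 12 steps are up: C(12,8).

Final answer: C(12,8) = 495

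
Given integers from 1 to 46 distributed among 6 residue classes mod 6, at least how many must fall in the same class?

By pigeonhole with 46 objects and 6 categories: ceiling(46/6).

Final answer: 8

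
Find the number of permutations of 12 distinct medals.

The number of ways to arrange 12 distinct objects is 12!.

Final answer: 12! = 479001600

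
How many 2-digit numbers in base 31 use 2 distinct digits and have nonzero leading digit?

First digit: 30 (nonzero). Second: 30 (not first). Third: 29, etc.
Total: 30 x 30.

Final answer: 900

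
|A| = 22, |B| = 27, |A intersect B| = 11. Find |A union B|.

|A union B| = |A| + |B| - |A intersect B| = 22 + 27 - 11.

Final answer: 38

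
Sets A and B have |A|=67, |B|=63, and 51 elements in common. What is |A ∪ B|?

|A union B| = |A| + |B| - |A intersect B| = 67 + 63 - 51.

Final answer: 79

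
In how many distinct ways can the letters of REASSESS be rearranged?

Letters (A:1, E:2, R:1, S:4). Total letters: 8.
Permutations = 8!/(4! x 2!).

Final answer: 840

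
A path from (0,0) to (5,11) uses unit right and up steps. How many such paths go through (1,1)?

Paths (0,0)->(1,1): C(2,1) = 2.
Paths (1,1)->(5,11): C(14,10) = 1001.
By multiplication principle: 2 x 1001.

Final answer: 2002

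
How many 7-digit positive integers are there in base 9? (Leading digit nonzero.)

These are the integers in [9^6, 9^7), so the count is 9^7 - 9^6 = 8 x 9^6.

Final answer: 4251528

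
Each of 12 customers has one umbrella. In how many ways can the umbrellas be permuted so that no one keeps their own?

Derangements satisfy D(n) = (n-1)(D(n-1) + D(n-2)), starting from D(0)=1, D(1)=0.
D(2) = 1 x (0 + 1) = 1
D(3) = 2 x (1 + 0) = 2
D(4) = 3 x (2 + 1) = 9
D(5) = 4 x (9 + 2) = 44
D(6) = 5 x (44 + 9) = 265
D(7) = 6 x (265 + 44) = 1854
D(8) = 7 x (1854 + 265) = 14833
D(9) = 8 x (14833 + 1854) = 133496
D(10) = 9 x (133496 + 14833) = 1334961
D(11) = 10 x (1334961 + 133496) = 14684570
D(12) = 11 x (D(11) + D(10)) = 11 x (14684570 + 1334961)

Final answer: D(12) = 176214841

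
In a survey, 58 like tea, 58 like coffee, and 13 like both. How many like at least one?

|A union B| = |A| + |B| - |A intersect B| = 58 + 58 - 13.

Final answer: 103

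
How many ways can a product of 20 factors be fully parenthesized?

This is a standard Catalan-number count: the answer is C_n. Here n = 20 - 1 = 19.
Using C_0 = 1 and C_(k+1) = C_k x 2(2k+1)/(k+2), build up term by term: C_1=1, C_2=2, C_3=5, C_4=14, C_5=42, C_6=132, C_7=429, C_8=1430, C_9=4862, C_10=16796, C_11=58786, C_12=208012, C_13=742900, C_14=2674440, C_15=9694845, C_16=35357670, C_17=129644790, C_18=477638700, C_19=1767263190.

Final answer: C_{19} = 1767263190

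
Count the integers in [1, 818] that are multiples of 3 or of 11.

Multiples of 3: 272. Multiples of 11: 74. Of both (lcm=33): 24.
By inclusion-exclusion: 272 + 74 - 24.

Final answer: 322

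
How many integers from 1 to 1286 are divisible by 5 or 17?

Multiples of 5: 257. Multiples of 17: 75. Of both (lcm=85): 15.
By inclusion-exclusion: 257 + 75 - 15.

Final answer: 317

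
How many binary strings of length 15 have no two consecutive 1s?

Let a(n) count valid strings. If the last bit is 0 the prefix is any valid string of length n-1; if it is 1 the string must end in 01 with a valid prefix of length n-2. So a(n) = a(n-1) + a(n-2), a(1)=2, a(2)=3.
Building up term by term: a(1)=2, a(2)=3, a(3)=5, a(4)=8, a(5)=13, a(6)=21, a(7)=34, a(8)=55, a(9)=89, a(10)=144, a(11)=233, a(12)=377, a(13)=610, a(14)=987, a(15)=1597.

Final answer: 1597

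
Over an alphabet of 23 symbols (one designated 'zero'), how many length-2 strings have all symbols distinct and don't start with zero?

The leading digit has 22 choices (anything but zero); the next has 22 (anything but the first), then 21, and so on, one fewer each time.
Total: 22 x 22.

Final answer: 484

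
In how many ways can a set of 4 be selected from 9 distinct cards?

C(9,4) = 9!/(4! x 5!).

Final answer: \binom{9}{4} = 126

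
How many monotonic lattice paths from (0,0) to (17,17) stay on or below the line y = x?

Total monotonic paths to (17,17): C(34,17) = 2333606220.
By the reflection principle, paths that go above the diagonal number C(34,18) = 2203961430.
Valid Dyck paths: 2333606220 - 2203961430.
(Check: C(34,17) - C(34,18) = C(34,17)/18, the Catalan number C_{17}.)

Final answer: C_{17} = 129644790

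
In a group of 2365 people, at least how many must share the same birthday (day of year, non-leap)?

There are 365 possible values for birthday (day of year, non-leap). With 2365 people and 365 categories, by pigeonhole: ceiling(2365/365).

Final answer: 7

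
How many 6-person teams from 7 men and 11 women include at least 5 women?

Sum over valid woman counts:
C(11,5)C(7,1) = 3234
C(11,6)C(7,0) = 462
Total: 3234 + 462.

Final answer: 3696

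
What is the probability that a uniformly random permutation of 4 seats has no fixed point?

Derangements satisfy D(n) = (n-1)(D(n-1) + D(n-2)), starting from D(0)=1, D(1)=0.
Building up: D(2)=1, D(3)=2, D(4)=9.
Total arrangements: 4! = 24.
Probability = D(4)/4! = 3/8.

Final answer: D(4)/4! = 9/24 = 0.375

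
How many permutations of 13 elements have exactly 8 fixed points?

Choose which 8 elements are fixed: C(13,8) = 1287.
Derange the remaining 5 using D(j) = (j-1)(D(j-1) + D(j-2)), D(0)=1, D(1)=0: D(2)=1, D(3)=2, D(4)=9, D(5)=44.
Total: 1287 x 44.

Final answer: C(13,8) D(5) = 56628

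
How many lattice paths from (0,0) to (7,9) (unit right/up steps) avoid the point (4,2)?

Total paths to (7,9): C(16,9) = 11440.
Paths through (4,2): C(6,2) x C(10,7) = 1800.
Avoiding (4,2): 11440 - 1800.

Final answer: 9640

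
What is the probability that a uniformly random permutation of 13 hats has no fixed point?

Derangements satisfy D(n) = (n-1)(D(n-1) + D(n-2)), starting from D(0)=1, D(1)=0.
Building up: D(2)=1, D(3)=2, D(4)=9, D(5)=44, D(6)=265, D(7)=1854, D(8)=14833, D(9)=133496, D(10)=1334961, D(11)=14684570, D(12)=176214841, D(13)=2290792932.
Total arrangements: 13! = 6227020800.
Probability = D(13)/13! = 63633137/172972800.

Final answer: D(13)/13! = 2290792932/6227020800 = 0.367879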